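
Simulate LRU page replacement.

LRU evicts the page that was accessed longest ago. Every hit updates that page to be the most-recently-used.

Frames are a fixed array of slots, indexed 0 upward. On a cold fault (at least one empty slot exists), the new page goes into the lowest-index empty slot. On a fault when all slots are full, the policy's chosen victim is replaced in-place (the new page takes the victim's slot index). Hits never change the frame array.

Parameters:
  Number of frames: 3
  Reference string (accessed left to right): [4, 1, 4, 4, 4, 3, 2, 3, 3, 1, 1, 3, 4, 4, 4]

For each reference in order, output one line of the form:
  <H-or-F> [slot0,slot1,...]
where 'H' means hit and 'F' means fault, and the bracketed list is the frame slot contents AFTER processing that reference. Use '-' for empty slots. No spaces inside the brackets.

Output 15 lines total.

F [4,-,-]
F [4,1,-]
H [4,1,-]
H [4,1,-]
H [4,1,-]
F [4,1,3]
F [4,2,3]
H [4,2,3]
H [4,2,3]
F [1,2,3]
H [1,2,3]
H [1,2,3]
F [1,4,3]
H [1,4,3]
H [1,4,3]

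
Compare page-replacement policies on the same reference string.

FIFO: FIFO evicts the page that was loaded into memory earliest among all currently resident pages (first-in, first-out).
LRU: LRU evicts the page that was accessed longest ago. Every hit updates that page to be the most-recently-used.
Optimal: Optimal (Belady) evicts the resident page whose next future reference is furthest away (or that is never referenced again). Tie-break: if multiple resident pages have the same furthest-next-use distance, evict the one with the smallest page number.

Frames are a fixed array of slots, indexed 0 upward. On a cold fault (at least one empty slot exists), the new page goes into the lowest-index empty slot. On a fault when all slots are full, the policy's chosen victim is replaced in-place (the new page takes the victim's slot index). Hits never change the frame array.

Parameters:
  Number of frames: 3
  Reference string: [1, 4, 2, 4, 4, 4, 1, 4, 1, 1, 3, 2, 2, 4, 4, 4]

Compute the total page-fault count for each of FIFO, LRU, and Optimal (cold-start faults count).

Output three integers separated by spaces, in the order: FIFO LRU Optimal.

Answer: 4 6 4

Derivation:
--- FIFO ---
  step 0: ref 1 -> FAULT, frames=[1,-,-] (faults so far: 1)
  step 1: ref 4 -> FAULT, frames=[1,4,-] (faults so far: 2)
  step 2: ref 2 -> FAULT, frames=[1,4,2] (faults so far: 3)
  step 3: ref 4 -> HIT, frames=[1,4,2] (faults so far: 3)
  step 4: ref 4 -> HIT, frames=[1,4,2] (faults so far: 3)
  step 5: ref 4 -> HIT, frames=[1,4,2] (faults so far: 3)
  step 6: ref 1 -> HIT, frames=[1,4,2] (faults so far: 3)
  step 7: ref 4 -> HIT, frames=[1,4,2] (faults so far: 3)
  step 8: ref 1 -> HIT, frames=[1,4,2] (faults so far: 3)
  step 9: ref 1 -> HIT, frames=[1,4,2] (faults so far: 3)
  step 10: ref 3 -> FAULT, evict 1, frames=[3,4,2] (faults so far: 4)
  step 11: ref 2 -> HIT, frames=[3,4,2] (faults so far: 4)
  step 12: ref 2 -> HIT, frames=[3,4,2] (faults so far: 4)
  step 13: ref 4 -> HIT, frames=[3,4,2] (faults so far: 4)
  step 14: ref 4 -> HIT, frames=[3,4,2] (faults so far: 4)
  step 15: ref 4 -> HIT, frames=[3,4,2] (faults so far: 4)
  FIFO total faults: 4
--- LRU ---
  step 0: ref 1 -> FAULT, frames=[1,-,-] (faults so far: 1)
  step 1: ref 4 -> FAULT, frames=[1,4,-] (faults so far: 2)
  step 2: ref 2 -> FAULT, frames=[1,4,2] (faults so far: 3)
  step 3: ref 4 -> HIT, frames=[1,4,2] (faults so far: 3)
  step 4: ref 4 -> HIT, frames=[1,4,2] (faults so far: 3)
  step 5: ref 4 -> HIT, frames=[1,4,2] (faults so far: 3)
  step 6: ref 1 -> HIT, frames=[1,4,2] (faults so far: 3)
  step 7: ref 4 -> HIT, frames=[1,4,2] (faults so far: 3)
  step 8: ref 1 -> HIT, frames=[1,4,2] (faults so far: 3)
  step 9: ref 1 -> HIT, frames=[1,4,2] (faults so far: 3)
  step 10: ref 3 -> FAULT, evict 2, frames=[1,4,3] (faults so far: 4)
  step 11: ref 2 -> FAULT, evict 4, frames=[1,2,3] (faults so far: 5)
  step 12: ref 2 -> HIT, frames=[1,2,3] (faults so far: 5)
  step 13: ref 4 -> FAULT, evict 1, frames=[4,2,3] (faults so far: 6)
  step 14: ref 4 -> HIT, frames=[4,2,3] (faults so far: 6)
  step 15: ref 4 -> HIT, frames=[4,2,3] (faults so far: 6)
  LRU total faults: 6
--- Optimal ---
  step 0: ref 1 -> FAULT, frames=[1,-,-] (faults so far: 1)
  step 1: ref 4 -> FAULT, frames=[1,4,-] (faults so far: 2)
  step 2: ref 2 -> FAULT, frames=[1,4,2] (faults so far: 3)
  step 3: ref 4 -> HIT, frames=[1,4,2] (faults so far: 3)
  step 4: ref 4 -> HIT, frames=[1,4,2] (faults so far: 3)
  step 5: ref 4 -> HIT, frames=[1,4,2] (faults so far: 3)
  step 6: ref 1 -> HIT, frames=[1,4,2] (faults so far: 3)
  step 7: ref 4 -> HIT, frames=[1,4,2] (faults so far: 3)
  step 8: ref 1 -> HIT, frames=[1,4,2] (faults so far: 3)
  step 9: ref 1 -> HIT, frames=[1,4,2] (faults so far: 3)
  step 10: ref 3 -> FAULT, evict 1, frames=[3,4,2] (faults so far: 4)
  step 11: ref 2 -> HIT, frames=[3,4,2] (faults so far: 4)
  step 12: ref 2 -> HIT, frames=[3,4,2] (faults so far: 4)
  step 13: ref 4 -> HIT, frames=[3,4,2] (faults so far: 4)
  step 14: ref 4 -> HIT, frames=[3,4,2] (faults so far: 4)
  step 15: ref 4 -> HIT, frames=[3,4,2] (faults so far: 4)
  Optimal total faults: 4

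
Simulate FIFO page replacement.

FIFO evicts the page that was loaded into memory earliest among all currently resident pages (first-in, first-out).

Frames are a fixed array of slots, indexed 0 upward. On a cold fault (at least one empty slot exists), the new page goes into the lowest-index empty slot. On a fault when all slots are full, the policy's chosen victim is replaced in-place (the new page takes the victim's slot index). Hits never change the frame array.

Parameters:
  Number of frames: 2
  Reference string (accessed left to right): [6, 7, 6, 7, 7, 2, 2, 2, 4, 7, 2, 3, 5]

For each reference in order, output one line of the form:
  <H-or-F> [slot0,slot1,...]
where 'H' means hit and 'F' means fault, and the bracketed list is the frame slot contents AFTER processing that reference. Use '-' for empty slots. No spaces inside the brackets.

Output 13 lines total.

F [6,-]
F [6,7]
H [6,7]
H [6,7]
H [6,7]
F [2,7]
H [2,7]
H [2,7]
F [2,4]
F [7,4]
F [7,2]
F [3,2]
F [3,5]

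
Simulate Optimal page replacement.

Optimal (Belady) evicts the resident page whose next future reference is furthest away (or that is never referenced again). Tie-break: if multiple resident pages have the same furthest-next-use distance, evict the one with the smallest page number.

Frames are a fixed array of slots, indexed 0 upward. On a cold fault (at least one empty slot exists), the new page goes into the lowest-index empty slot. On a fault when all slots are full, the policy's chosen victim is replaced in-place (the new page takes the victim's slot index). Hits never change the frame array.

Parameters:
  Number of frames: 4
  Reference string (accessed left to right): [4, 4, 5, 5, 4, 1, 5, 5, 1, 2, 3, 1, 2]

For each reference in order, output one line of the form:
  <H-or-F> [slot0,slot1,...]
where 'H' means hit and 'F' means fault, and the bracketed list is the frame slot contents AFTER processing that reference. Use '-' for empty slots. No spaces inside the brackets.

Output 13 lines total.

F [4,-,-,-]
H [4,-,-,-]
F [4,5,-,-]
H [4,5,-,-]
H [4,5,-,-]
F [4,5,1,-]
H [4,5,1,-]
H [4,5,1,-]
H [4,5,1,-]
F [4,5,1,2]
F [3,5,1,2]
H [3,5,1,2]
H [3,5,1,2]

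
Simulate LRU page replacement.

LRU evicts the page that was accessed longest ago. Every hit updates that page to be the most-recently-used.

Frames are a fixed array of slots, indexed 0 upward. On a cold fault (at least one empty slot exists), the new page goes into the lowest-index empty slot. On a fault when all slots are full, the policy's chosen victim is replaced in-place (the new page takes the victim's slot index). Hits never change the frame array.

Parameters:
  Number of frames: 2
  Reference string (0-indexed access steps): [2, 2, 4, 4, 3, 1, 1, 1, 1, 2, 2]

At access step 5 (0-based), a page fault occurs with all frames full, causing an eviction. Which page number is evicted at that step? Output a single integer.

Answer: 4

Derivation:
Step 0: ref 2 -> FAULT, frames=[2,-]
Step 1: ref 2 -> HIT, frames=[2,-]
Step 2: ref 4 -> FAULT, frames=[2,4]
Step 3: ref 4 -> HIT, frames=[2,4]
Step 4: ref 3 -> FAULT, evict 2, frames=[3,4]
Step 5: ref 1 -> FAULT, evict 4, frames=[3,1]
At step 5: evicted page 4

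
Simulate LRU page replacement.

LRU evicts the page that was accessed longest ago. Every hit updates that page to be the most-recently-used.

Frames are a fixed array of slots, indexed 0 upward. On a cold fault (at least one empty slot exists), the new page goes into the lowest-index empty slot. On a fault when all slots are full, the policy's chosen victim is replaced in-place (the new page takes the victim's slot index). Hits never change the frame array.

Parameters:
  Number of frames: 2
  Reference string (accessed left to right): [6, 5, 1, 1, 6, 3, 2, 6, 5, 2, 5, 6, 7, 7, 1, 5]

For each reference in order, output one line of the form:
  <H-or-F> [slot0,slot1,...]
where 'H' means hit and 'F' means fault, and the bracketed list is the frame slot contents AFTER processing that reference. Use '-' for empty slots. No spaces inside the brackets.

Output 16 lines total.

F [6,-]
F [6,5]
F [1,5]
H [1,5]
F [1,6]
F [3,6]
F [3,2]
F [6,2]
F [6,5]
F [2,5]
H [2,5]
F [6,5]
F [6,7]
H [6,7]
F [1,7]
F [1,5]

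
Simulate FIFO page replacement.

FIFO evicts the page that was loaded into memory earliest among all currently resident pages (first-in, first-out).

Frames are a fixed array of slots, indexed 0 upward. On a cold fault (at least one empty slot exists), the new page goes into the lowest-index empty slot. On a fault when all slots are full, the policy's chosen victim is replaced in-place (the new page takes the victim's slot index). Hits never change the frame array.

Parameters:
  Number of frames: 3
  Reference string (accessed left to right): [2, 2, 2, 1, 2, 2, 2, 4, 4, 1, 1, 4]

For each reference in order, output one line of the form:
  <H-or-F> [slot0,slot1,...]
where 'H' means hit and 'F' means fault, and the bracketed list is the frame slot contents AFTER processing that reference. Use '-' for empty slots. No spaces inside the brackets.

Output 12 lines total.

F [2,-,-]
H [2,-,-]
H [2,-,-]
F [2,1,-]
H [2,1,-]
H [2,1,-]
H [2,1,-]
F [2,1,4]
H [2,1,4]
H [2,1,4]
H [2,1,4]
H [2,1,4]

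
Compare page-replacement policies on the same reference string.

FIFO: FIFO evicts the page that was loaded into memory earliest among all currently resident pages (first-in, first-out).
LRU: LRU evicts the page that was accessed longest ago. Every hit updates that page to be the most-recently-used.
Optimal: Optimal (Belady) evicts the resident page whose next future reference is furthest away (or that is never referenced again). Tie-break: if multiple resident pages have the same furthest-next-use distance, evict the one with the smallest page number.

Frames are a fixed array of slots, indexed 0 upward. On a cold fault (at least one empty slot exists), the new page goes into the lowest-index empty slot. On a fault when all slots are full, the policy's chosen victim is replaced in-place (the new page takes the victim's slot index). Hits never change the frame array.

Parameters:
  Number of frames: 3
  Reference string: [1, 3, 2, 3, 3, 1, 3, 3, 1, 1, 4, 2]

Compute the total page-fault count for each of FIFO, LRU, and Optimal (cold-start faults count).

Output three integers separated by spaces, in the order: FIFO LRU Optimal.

--- FIFO ---
  step 0: ref 1 -> FAULT, frames=[1,-,-] (faults so far: 1)
  step 1: ref 3 -> FAULT, frames=[1,3,-] (faults so far: 2)
  step 2: ref 2 -> FAULT, frames=[1,3,2] (faults so far: 3)
  step 3: ref 3 -> HIT, frames=[1,3,2] (faults so far: 3)
  step 4: ref 3 -> HIT, frames=[1,3,2] (faults so far: 3)
  step 5: ref 1 -> HIT, frames=[1,3,2] (faults so far: 3)
  step 6: ref 3 -> HIT, frames=[1,3,2] (faults so far: 3)
  step 7: ref 3 -> HIT, frames=[1,3,2] (faults so far: 3)
  step 8: ref 1 -> HIT, frames=[1,3,2] (faults so far: 3)
  step 9: ref 1 -> HIT, frames=[1,3,2] (faults so far: 3)
  step 10: ref 4 -> FAULT, evict 1, frames=[4,3,2] (faults so far: 4)
  step 11: ref 2 -> HIT, frames=[4,3,2] (faults so far: 4)
  FIFO total faults: 4
--- LRU ---
  step 0: ref 1 -> FAULT, frames=[1,-,-] (faults so far: 1)
  step 1: ref 3 -> FAULT, frames=[1,3,-] (faults so far: 2)
  step 2: ref 2 -> FAULT, frames=[1,3,2] (faults so far: 3)
  step 3: ref 3 -> HIT, frames=[1,3,2] (faults so far: 3)
  step 4: ref 3 -> HIT, frames=[1,3,2] (faults so far: 3)
  step 5: ref 1 -> HIT, frames=[1,3,2] (faults so far: 3)
  step 6: ref 3 -> HIT, frames=[1,3,2] (faults so far: 3)
  step 7: ref 3 -> HIT, frames=[1,3,2] (faults so far: 3)
  step 8: ref 1 -> HIT, frames=[1,3,2] (faults so far: 3)
  step 9: ref 1 -> HIT, frames=[1,3,2] (faults so far: 3)
  step 10: ref 4 -> FAULT, evict 2, frames=[1,3,4] (faults so far: 4)
  step 11: ref 2 -> FAULT, evict 3, frames=[1,2,4] (faults so far: 5)
  LRU total faults: 5
--- Optimal ---
  step 0: ref 1 -> FAULT, frames=[1,-,-] (faults so far: 1)
  step 1: ref 3 -> FAULT, frames=[1,3,-] (faults so far: 2)
  step 2: ref 2 -> FAULT, frames=[1,3,2] (faults so far: 3)
  step 3: ref 3 -> HIT, frames=[1,3,2] (faults so far: 3)
  step 4: ref 3 -> HIT, frames=[1,3,2] (faults so far: 3)
  step 5: ref 1 -> HIT, frames=[1,3,2] (faults so far: 3)
  step 6: ref 3 -> HIT, frames=[1,3,2] (faults so far: 3)
  step 7: ref 3 -> HIT, frames=[1,3,2] (faults so far: 3)
  step 8: ref 1 -> HIT, frames=[1,3,2] (faults so far: 3)
  step 9: ref 1 -> HIT, frames=[1,3,2] (faults so far: 3)
  step 10: ref 4 -> FAULT, evict 1, frames=[4,3,2] (faults so far: 4)
  step 11: ref 2 -> HIT, frames=[4,3,2] (faults so far: 4)
  Optimal total faults: 4

Answer: 4 5 4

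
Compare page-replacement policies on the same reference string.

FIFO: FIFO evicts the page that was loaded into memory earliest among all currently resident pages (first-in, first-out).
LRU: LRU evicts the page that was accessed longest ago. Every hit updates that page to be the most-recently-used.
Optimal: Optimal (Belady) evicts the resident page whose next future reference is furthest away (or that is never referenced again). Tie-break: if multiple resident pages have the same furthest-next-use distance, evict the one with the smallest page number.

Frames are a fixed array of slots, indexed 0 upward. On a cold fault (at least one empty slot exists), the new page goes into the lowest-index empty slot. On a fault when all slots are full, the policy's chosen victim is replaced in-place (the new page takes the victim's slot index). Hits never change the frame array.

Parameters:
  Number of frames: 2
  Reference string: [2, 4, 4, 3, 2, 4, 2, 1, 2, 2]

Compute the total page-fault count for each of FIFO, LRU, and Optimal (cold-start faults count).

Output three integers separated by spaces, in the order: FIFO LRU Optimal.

Answer: 7 6 5

Derivation:
--- FIFO ---
  step 0: ref 2 -> FAULT, frames=[2,-] (faults so far: 1)
  step 1: ref 4 -> FAULT, frames=[2,4] (faults so far: 2)
  step 2: ref 4 -> HIT, frames=[2,4] (faults so far: 2)
  step 3: ref 3 -> FAULT, evict 2, frames=[3,4] (faults so far: 3)
  step 4: ref 2 -> FAULT, evict 4, frames=[3,2] (faults so far: 4)
  step 5: ref 4 -> FAULT, evict 3, frames=[4,2] (faults so far: 5)
  step 6: ref 2 -> HIT, frames=[4,2] (faults so far: 5)
  step 7: ref 1 -> FAULT, evict 2, frames=[4,1] (faults so far: 6)
  step 8: ref 2 -> FAULT, evict 4, frames=[2,1] (faults so far: 7)
  step 9: ref 2 -> HIT, frames=[2,1] (faults so far: 7)
  FIFO total faults: 7
--- LRU ---
  step 0: ref 2 -> FAULT, frames=[2,-] (faults so far: 1)
  step 1: ref 4 -> FAULT, frames=[2,4] (faults so far: 2)
  step 2: ref 4 -> HIT, frames=[2,4] (faults so far: 2)
  step 3: ref 3 -> FAULT, evict 2, frames=[3,4] (faults so far: 3)
  step 4: ref 2 -> FAULT, evict 4, frames=[3,2] (faults so far: 4)
  step 5: ref 4 -> FAULT, evict 3, frames=[4,2] (faults so far: 5)
  step 6: ref 2 -> HIT, frames=[4,2] (faults so far: 5)
  step 7: ref 1 -> FAULT, evict 4, frames=[1,2] (faults so far: 6)
  step 8: ref 2 -> HIT, frames=[1,2] (faults so far: 6)
  step 9: ref 2 -> HIT, frames=[1,2] (faults so far: 6)
  LRU total faults: 6
--- Optimal ---
  step 0: ref 2 -> FAULT, frames=[2,-] (faults so far: 1)
  step 1: ref 4 -> FAULT, frames=[2,4] (faults so far: 2)
  step 2: ref 4 -> HIT, frames=[2,4] (faults so far: 2)
  step 3: ref 3 -> FAULT, evict 4, frames=[2,3] (faults so far: 3)
  step 4: ref 2 -> HIT, frames=[2,3] (faults so far: 3)
  step 5: ref 4 -> FAULT, evict 3, frames=[2,4] (faults so far: 4)
  step 6: ref 2 -> HIT, frames=[2,4] (faults so far: 4)
  step 7: ref 1 -> FAULT, evict 4, frames=[2,1] (faults so far: 5)
  step 8: ref 2 -> HIT, frames=[2,1] (faults so far: 5)
  step 9: ref 2 -> HIT, frames=[2,1] (faults so far: 5)
  Optimal total faults: 5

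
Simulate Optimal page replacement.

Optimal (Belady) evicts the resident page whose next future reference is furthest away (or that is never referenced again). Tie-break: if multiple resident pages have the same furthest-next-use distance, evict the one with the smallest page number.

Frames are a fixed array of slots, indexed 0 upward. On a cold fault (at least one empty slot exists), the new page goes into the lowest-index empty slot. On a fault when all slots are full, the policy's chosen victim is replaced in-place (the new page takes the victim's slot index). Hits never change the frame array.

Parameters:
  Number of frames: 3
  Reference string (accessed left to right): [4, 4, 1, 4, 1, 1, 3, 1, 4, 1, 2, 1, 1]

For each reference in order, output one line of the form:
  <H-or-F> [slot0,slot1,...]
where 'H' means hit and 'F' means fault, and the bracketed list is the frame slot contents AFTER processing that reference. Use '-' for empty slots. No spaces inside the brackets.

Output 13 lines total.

F [4,-,-]
H [4,-,-]
F [4,1,-]
H [4,1,-]
H [4,1,-]
H [4,1,-]
F [4,1,3]
H [4,1,3]
H [4,1,3]
H [4,1,3]
F [4,1,2]
H [4,1,2]
H [4,1,2]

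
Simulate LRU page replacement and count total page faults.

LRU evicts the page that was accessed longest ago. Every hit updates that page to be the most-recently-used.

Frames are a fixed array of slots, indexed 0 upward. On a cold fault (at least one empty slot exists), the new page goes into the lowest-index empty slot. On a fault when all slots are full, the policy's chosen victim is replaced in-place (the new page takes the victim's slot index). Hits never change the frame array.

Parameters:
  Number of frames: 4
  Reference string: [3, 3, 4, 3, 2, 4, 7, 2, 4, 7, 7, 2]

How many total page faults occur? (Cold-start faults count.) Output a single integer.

Step 0: ref 3 → FAULT, frames=[3,-,-,-]
Step 1: ref 3 → HIT, frames=[3,-,-,-]
Step 2: ref 4 → FAULT, frames=[3,4,-,-]
Step 3: ref 3 → HIT, frames=[3,4,-,-]
Step 4: ref 2 → FAULT, frames=[3,4,2,-]
Step 5: ref 4 → HIT, frames=[3,4,2,-]
Step 6: ref 7 → FAULT, frames=[3,4,2,7]
Step 7: ref 2 → HIT, frames=[3,4,2,7]
Step 8: ref 4 → HIT, frames=[3,4,2,7]
Step 9: ref 7 → HIT, frames=[3,4,2,7]
Step 10: ref 7 → HIT, frames=[3,4,2,7]
Step 11: ref 2 → HIT, frames=[3,4,2,7]
Total faults: 4

Answer: 4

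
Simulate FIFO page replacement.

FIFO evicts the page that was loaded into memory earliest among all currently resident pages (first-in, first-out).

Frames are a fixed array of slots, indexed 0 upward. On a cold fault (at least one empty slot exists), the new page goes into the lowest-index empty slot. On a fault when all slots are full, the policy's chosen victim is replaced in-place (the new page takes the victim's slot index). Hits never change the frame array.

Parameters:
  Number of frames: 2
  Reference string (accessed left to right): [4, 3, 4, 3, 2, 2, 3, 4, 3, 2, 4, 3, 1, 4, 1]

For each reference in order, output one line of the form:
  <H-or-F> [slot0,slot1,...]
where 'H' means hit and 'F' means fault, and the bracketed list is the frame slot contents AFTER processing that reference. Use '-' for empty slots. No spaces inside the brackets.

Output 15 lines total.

F [4,-]
F [4,3]
H [4,3]
H [4,3]
F [2,3]
H [2,3]
H [2,3]
F [2,4]
F [3,4]
F [3,2]
F [4,2]
F [4,3]
F [1,3]
F [1,4]
H [1,4]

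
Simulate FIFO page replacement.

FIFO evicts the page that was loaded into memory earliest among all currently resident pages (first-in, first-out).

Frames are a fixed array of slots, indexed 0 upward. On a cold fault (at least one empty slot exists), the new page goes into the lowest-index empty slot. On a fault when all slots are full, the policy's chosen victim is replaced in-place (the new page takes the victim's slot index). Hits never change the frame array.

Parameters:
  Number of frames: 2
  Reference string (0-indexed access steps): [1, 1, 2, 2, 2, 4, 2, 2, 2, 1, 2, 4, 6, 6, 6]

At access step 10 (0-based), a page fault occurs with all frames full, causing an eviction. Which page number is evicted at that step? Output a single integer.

Step 0: ref 1 -> FAULT, frames=[1,-]
Step 1: ref 1 -> HIT, frames=[1,-]
Step 2: ref 2 -> FAULT, frames=[1,2]
Step 3: ref 2 -> HIT, frames=[1,2]
Step 4: ref 2 -> HIT, frames=[1,2]
Step 5: ref 4 -> FAULT, evict 1, frames=[4,2]
Step 6: ref 2 -> HIT, frames=[4,2]
Step 7: ref 2 -> HIT, frames=[4,2]
Step 8: ref 2 -> HIT, frames=[4,2]
Step 9: ref 1 -> FAULT, evict 2, frames=[4,1]
Step 10: ref 2 -> FAULT, evict 4, frames=[2,1]
At step 10: evicted page 4

Answer: 4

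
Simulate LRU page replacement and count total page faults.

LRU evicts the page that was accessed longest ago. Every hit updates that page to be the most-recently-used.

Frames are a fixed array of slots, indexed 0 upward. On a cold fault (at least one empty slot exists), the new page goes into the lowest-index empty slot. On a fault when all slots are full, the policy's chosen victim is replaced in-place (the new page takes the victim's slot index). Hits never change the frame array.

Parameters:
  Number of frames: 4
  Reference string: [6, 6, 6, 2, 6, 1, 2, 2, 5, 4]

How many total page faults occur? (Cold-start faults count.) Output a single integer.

Answer: 5

Derivation:
Step 0: ref 6 → FAULT, frames=[6,-,-,-]
Step 1: ref 6 → HIT, frames=[6,-,-,-]
Step 2: ref 6 → HIT, frames=[6,-,-,-]
Step 3: ref 2 → FAULT, frames=[6,2,-,-]
Step 4: ref 6 → HIT, frames=[6,2,-,-]
Step 5: ref 1 → FAULT, frames=[6,2,1,-]
Step 6: ref 2 → HIT, frames=[6,2,1,-]
Step 7: ref 2 → HIT, frames=[6,2,1,-]
Step 8: ref 5 → FAULT, frames=[6,2,1,5]
Step 9: ref 4 → FAULT (evict 6), frames=[4,2,1,5]
Total faults: 5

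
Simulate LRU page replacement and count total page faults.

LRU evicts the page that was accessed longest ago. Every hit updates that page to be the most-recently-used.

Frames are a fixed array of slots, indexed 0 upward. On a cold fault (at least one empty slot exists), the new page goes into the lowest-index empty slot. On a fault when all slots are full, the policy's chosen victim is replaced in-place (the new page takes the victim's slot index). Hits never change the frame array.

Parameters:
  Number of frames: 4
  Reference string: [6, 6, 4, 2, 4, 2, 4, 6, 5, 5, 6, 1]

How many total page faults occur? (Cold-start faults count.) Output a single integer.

Answer: 5

Derivation:
Step 0: ref 6 → FAULT, frames=[6,-,-,-]
Step 1: ref 6 → HIT, frames=[6,-,-,-]
Step 2: ref 4 → FAULT, frames=[6,4,-,-]
Step 3: ref 2 → FAULT, frames=[6,4,2,-]
Step 4: ref 4 → HIT, frames=[6,4,2,-]
Step 5: ref 2 → HIT, frames=[6,4,2,-]
Step 6: ref 4 → HIT, frames=[6,4,2,-]
Step 7: ref 6 → HIT, frames=[6,4,2,-]
Step 8: ref 5 → FAULT, frames=[6,4,2,5]
Step 9: ref 5 → HIT, frames=[6,4,2,5]
Step 10: ref 6 → HIT, frames=[6,4,2,5]
Step 11: ref 1 → FAULT (evict 2), frames=[6,4,1,5]
Total faults: 5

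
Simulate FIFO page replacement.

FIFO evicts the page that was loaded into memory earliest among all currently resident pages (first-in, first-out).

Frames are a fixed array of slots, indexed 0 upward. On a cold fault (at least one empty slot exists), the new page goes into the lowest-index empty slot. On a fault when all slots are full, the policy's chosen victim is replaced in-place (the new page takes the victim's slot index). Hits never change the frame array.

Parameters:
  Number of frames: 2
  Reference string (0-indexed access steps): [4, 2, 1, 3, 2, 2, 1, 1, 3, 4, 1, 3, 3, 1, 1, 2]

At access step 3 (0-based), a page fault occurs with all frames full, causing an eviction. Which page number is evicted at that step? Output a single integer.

Step 0: ref 4 -> FAULT, frames=[4,-]
Step 1: ref 2 -> FAULT, frames=[4,2]
Step 2: ref 1 -> FAULT, evict 4, frames=[1,2]
Step 3: ref 3 -> FAULT, evict 2, frames=[1,3]
At step 3: evicted page 2

Answer: 2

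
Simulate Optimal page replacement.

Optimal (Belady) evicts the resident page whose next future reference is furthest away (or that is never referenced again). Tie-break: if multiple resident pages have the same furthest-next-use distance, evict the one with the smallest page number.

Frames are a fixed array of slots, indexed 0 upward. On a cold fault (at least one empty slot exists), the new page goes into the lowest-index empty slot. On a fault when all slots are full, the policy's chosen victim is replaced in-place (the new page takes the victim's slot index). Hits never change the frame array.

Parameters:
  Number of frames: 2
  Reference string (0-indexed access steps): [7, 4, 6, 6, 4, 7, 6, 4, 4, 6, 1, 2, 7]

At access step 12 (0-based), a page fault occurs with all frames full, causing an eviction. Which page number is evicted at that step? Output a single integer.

Answer: 2

Derivation:
Step 0: ref 7 -> FAULT, frames=[7,-]
Step 1: ref 4 -> FAULT, frames=[7,4]
Step 2: ref 6 -> FAULT, evict 7, frames=[6,4]
Step 3: ref 6 -> HIT, frames=[6,4]
Step 4: ref 4 -> HIT, frames=[6,4]
Step 5: ref 7 -> FAULT, evict 4, frames=[6,7]
Step 6: ref 6 -> HIT, frames=[6,7]
Step 7: ref 4 -> FAULT, evict 7, frames=[6,4]
Step 8: ref 4 -> HIT, frames=[6,4]
Step 9: ref 6 -> HIT, frames=[6,4]
Step 10: ref 1 -> FAULT, evict 4, frames=[6,1]
Step 11: ref 2 -> FAULT, evict 1, frames=[6,2]
Step 12: ref 7 -> FAULT, evict 2, frames=[6,7]
At step 12: evicted page 2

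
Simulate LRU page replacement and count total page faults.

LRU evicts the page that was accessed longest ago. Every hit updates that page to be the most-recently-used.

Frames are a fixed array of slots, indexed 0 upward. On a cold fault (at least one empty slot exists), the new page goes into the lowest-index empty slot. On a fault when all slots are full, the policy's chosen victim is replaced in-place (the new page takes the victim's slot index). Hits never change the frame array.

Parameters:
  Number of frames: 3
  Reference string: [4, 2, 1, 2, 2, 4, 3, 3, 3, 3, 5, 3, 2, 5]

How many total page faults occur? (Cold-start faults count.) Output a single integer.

Step 0: ref 4 → FAULT, frames=[4,-,-]
Step 1: ref 2 → FAULT, frames=[4,2,-]
Step 2: ref 1 → FAULT, frames=[4,2,1]
Step 3: ref 2 → HIT, frames=[4,2,1]
Step 4: ref 2 → HIT, frames=[4,2,1]
Step 5: ref 4 → HIT, frames=[4,2,1]
Step 6: ref 3 → FAULT (evict 1), frames=[4,2,3]
Step 7: ref 3 → HIT, frames=[4,2,3]
Step 8: ref 3 → HIT, frames=[4,2,3]
Step 9: ref 3 → HIT, frames=[4,2,3]
Step 10: ref 5 → FAULT (evict 2), frames=[4,5,3]
Step 11: ref 3 → HIT, frames=[4,5,3]
Step 12: ref 2 → FAULT (evict 4), frames=[2,5,3]
Step 13: ref 5 → HIT, frames=[2,5,3]
Total faults: 6

Answer: 6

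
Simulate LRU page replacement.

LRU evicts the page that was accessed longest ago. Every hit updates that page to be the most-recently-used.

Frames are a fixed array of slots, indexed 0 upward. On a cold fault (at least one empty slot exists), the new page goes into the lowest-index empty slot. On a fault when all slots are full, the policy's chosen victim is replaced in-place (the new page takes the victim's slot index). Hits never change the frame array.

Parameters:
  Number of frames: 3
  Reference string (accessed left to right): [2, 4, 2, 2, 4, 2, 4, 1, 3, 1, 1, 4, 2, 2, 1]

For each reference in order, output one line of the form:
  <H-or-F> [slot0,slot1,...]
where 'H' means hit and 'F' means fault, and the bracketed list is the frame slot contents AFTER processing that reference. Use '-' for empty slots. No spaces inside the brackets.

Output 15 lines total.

F [2,-,-]
F [2,4,-]
H [2,4,-]
H [2,4,-]
H [2,4,-]
H [2,4,-]
H [2,4,-]
F [2,4,1]
F [3,4,1]
H [3,4,1]
H [3,4,1]
H [3,4,1]
F [2,4,1]
H [2,4,1]
H [2,4,1]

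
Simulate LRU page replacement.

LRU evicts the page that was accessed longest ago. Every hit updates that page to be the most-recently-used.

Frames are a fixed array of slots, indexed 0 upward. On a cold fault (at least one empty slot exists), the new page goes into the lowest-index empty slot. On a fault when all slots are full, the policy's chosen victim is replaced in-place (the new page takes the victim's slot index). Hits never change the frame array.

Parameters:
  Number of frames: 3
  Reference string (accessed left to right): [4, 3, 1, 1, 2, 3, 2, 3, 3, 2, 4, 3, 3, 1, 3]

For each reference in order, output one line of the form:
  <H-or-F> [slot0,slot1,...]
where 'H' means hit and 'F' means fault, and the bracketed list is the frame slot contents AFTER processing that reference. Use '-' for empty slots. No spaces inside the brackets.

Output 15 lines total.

F [4,-,-]
F [4,3,-]
F [4,3,1]
H [4,3,1]
F [2,3,1]
H [2,3,1]
H [2,3,1]
H [2,3,1]
H [2,3,1]
H [2,3,1]
F [2,3,4]
H [2,3,4]
H [2,3,4]
F [1,3,4]
H [1,3,4]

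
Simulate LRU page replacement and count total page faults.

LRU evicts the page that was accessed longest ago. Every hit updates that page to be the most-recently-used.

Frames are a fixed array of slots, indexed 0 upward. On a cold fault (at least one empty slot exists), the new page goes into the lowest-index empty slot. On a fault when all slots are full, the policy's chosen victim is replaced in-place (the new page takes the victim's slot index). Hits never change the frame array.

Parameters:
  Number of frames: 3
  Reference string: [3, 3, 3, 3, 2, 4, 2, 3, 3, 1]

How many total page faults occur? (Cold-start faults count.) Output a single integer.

Answer: 4

Derivation:
Step 0: ref 3 → FAULT, frames=[3,-,-]
Step 1: ref 3 → HIT, frames=[3,-,-]
Step 2: ref 3 → HIT, frames=[3,-,-]
Step 3: ref 3 → HIT, frames=[3,-,-]
Step 4: ref 2 → FAULT, frames=[3,2,-]
Step 5: ref 4 → FAULT, frames=[3,2,4]
Step 6: ref 2 → HIT, frames=[3,2,4]
Step 7: ref 3 → HIT, frames=[3,2,4]
Step 8: ref 3 → HIT, frames=[3,2,4]
Step 9: ref 1 → FAULT (evict 4), frames=[3,2,1]
Total faults: 4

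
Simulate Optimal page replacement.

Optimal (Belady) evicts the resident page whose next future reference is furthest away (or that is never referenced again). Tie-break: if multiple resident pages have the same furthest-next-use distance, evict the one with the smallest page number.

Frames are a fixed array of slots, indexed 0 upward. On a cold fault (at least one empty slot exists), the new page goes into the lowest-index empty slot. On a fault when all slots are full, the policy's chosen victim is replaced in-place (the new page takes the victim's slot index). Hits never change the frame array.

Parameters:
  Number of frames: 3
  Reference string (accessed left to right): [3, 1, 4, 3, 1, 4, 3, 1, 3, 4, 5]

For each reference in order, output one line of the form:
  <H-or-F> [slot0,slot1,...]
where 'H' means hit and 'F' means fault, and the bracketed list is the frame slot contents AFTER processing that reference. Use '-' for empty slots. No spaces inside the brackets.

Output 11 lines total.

F [3,-,-]
F [3,1,-]
F [3,1,4]
H [3,1,4]
H [3,1,4]
H [3,1,4]
H [3,1,4]
H [3,1,4]
H [3,1,4]
H [3,1,4]
F [3,5,4]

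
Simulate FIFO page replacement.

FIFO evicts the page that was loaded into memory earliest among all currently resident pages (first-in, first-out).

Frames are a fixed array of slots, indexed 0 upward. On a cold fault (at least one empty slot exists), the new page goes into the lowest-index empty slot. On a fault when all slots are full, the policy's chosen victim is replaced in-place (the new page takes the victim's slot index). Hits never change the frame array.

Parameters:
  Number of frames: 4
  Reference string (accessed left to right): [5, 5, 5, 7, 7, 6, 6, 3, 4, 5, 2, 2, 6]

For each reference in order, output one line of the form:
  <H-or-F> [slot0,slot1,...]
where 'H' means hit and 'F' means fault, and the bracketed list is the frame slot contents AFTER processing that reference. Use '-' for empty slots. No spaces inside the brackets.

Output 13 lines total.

F [5,-,-,-]
H [5,-,-,-]
H [5,-,-,-]
F [5,7,-,-]
H [5,7,-,-]
F [5,7,6,-]
H [5,7,6,-]
F [5,7,6,3]
F [4,7,6,3]
F [4,5,6,3]
F [4,5,2,3]
H [4,5,2,3]
F [4,5,2,6]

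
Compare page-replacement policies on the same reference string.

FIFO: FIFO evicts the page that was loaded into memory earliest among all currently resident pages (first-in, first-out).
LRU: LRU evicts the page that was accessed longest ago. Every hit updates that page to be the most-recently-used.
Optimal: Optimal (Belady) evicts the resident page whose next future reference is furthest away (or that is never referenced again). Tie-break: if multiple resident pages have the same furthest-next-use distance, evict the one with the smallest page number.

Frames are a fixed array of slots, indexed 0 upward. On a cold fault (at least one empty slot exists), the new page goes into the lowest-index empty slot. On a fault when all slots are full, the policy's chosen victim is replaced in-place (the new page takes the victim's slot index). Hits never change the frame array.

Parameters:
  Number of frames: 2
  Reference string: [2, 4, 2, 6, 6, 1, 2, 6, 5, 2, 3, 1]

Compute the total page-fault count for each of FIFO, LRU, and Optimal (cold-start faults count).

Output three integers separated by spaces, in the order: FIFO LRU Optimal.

Answer: 10 10 8

Derivation:
--- FIFO ---
  step 0: ref 2 -> FAULT, frames=[2,-] (faults so far: 1)
  step 1: ref 4 -> FAULT, frames=[2,4] (faults so far: 2)
  step 2: ref 2 -> HIT, frames=[2,4] (faults so far: 2)
  step 3: ref 6 -> FAULT, evict 2, frames=[6,4] (faults so far: 3)
  step 4: ref 6 -> HIT, frames=[6,4] (faults so far: 3)
  step 5: ref 1 -> FAULT, evict 4, frames=[6,1] (faults so far: 4)
  step 6: ref 2 -> FAULT, evict 6, frames=[2,1] (faults so far: 5)
  step 7: ref 6 -> FAULT, evict 1, frames=[2,6] (faults so far: 6)
  step 8: ref 5 -> FAULT, evict 2, frames=[5,6] (faults so far: 7)
  step 9: ref 2 -> FAULT, evict 6, frames=[5,2] (faults so far: 8)
  step 10: ref 3 -> FAULT, evict 5, frames=[3,2] (faults so far: 9)
  step 11: ref 1 -> FAULT, evict 2, frames=[3,1] (faults so far: 10)
  FIFO total faults: 10
--- LRU ---
  step 0: ref 2 -> FAULT, frames=[2,-] (faults so far: 1)
  step 1: ref 4 -> FAULT, frames=[2,4] (faults so far: 2)
  step 2: ref 2 -> HIT, frames=[2,4] (faults so far: 2)
  step 3: ref 6 -> FAULT, evict 4, frames=[2,6] (faults so far: 3)
  step 4: ref 6 -> HIT, frames=[2,6] (faults so far: 3)
  step 5: ref 1 -> FAULT, evict 2, frames=[1,6] (faults so far: 4)
  step 6: ref 2 -> FAULT, evict 6, frames=[1,2] (faults so far: 5)
  step 7: ref 6 -> FAULT, evict 1, frames=[6,2] (faults so far: 6)
  step 8: ref 5 -> FAULT, evict 2, frames=[6,5] (faults so far: 7)
  step 9: ref 2 -> FAULT, evict 6, frames=[2,5] (faults so far: 8)
  step 10: ref 3 -> FAULT, evict 5, frames=[2,3] (faults so far: 9)
  step 11: ref 1 -> FAULT, evict 2, frames=[1,3] (faults so far: 10)
  LRU total faults: 10
--- Optimal ---
  step 0: ref 2 -> FAULT, frames=[2,-] (faults so far: 1)
  step 1: ref 4 -> FAULT, frames=[2,4] (faults so far: 2)
  step 2: ref 2 -> HIT, frames=[2,4] (faults so far: 2)
  step 3: ref 6 -> FAULT, evict 4, frames=[2,6] (faults so far: 3)
  step 4: ref 6 -> HIT, frames=[2,6] (faults so far: 3)
  step 5: ref 1 -> FAULT, evict 6, frames=[2,1] (faults so far: 4)
  step 6: ref 2 -> HIT, frames=[2,1] (faults so far: 4)
  step 7: ref 6 -> FAULT, evict 1, frames=[2,6] (faults so far: 5)
  step 8: ref 5 -> FAULT, evict 6, frames=[2,5] (faults so far: 6)
  step 9: ref 2 -> HIT, frames=[2,5] (faults so far: 6)
  step 10: ref 3 -> FAULT, evict 2, frames=[3,5] (faults so far: 7)
  step 11: ref 1 -> FAULT, evict 3, frames=[1,5] (faults so far: 8)
  Optimal total faults: 8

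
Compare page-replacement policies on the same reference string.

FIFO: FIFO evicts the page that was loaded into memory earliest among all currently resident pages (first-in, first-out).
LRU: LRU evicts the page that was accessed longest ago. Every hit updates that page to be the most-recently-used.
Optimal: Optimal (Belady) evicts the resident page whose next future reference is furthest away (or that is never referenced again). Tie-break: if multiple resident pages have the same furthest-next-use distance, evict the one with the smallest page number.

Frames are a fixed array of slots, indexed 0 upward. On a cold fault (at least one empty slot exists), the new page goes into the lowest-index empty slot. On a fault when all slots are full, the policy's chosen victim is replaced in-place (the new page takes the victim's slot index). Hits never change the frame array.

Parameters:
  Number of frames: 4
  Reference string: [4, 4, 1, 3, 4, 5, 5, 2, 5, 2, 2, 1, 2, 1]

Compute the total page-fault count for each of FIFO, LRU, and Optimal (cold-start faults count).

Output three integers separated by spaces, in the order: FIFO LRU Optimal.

--- FIFO ---
  step 0: ref 4 -> FAULT, frames=[4,-,-,-] (faults so far: 1)
  step 1: ref 4 -> HIT, frames=[4,-,-,-] (faults so far: 1)
  step 2: ref 1 -> FAULT, frames=[4,1,-,-] (faults so far: 2)
  step 3: ref 3 -> FAULT, frames=[4,1,3,-] (faults so far: 3)
  step 4: ref 4 -> HIT, frames=[4,1,3,-] (faults so far: 3)
  step 5: ref 5 -> FAULT, frames=[4,1,3,5] (faults so far: 4)
  step 6: ref 5 -> HIT, frames=[4,1,3,5] (faults so far: 4)
  step 7: ref 2 -> FAULT, evict 4, frames=[2,1,3,5] (faults so far: 5)
  step 8: ref 5 -> HIT, frames=[2,1,3,5] (faults so far: 5)
  step 9: ref 2 -> HIT, frames=[2,1,3,5] (faults so far: 5)
  step 10: ref 2 -> HIT, frames=[2,1,3,5] (faults so far: 5)
  step 11: ref 1 -> HIT, frames=[2,1,3,5] (faults so far: 5)
  step 12: ref 2 -> HIT, frames=[2,1,3,5] (faults so far: 5)
  step 13: ref 1 -> HIT, frames=[2,1,3,5] (faults so far: 5)
  FIFO total faults: 5
--- LRU ---
  step 0: ref 4 -> FAULT, frames=[4,-,-,-] (faults so far: 1)
  step 1: ref 4 -> HIT, frames=[4,-,-,-] (faults so far: 1)
  step 2: ref 1 -> FAULT, frames=[4,1,-,-] (faults so far: 2)
  step 3: ref 3 -> FAULT, frames=[4,1,3,-] (faults so far: 3)
  step 4: ref 4 -> HIT, frames=[4,1,3,-] (faults so far: 3)
  step 5: ref 5 -> FAULT, frames=[4,1,3,5] (faults so far: 4)
  step 6: ref 5 -> HIT, frames=[4,1,3,5] (faults so far: 4)
  step 7: ref 2 -> FAULT, evict 1, frames=[4,2,3,5] (faults so far: 5)
  step 8: ref 5 -> HIT, frames=[4,2,3,5] (faults so far: 5)
  step 9: ref 2 -> HIT, frames=[4,2,3,5] (faults so far: 5)
  step 10: ref 2 -> HIT, frames=[4,2,3,5] (faults so far: 5)
  step 11: ref 1 -> FAULT, evict 3, frames=[4,2,1,5] (faults so far: 6)
  step 12: ref 2 -> HIT, frames=[4,2,1,5] (faults so far: 6)
  step 13: ref 1 -> HIT, frames=[4,2,1,5] (faults so far: 6)
  LRU total faults: 6
--- Optimal ---
  step 0: ref 4 -> FAULT, frames=[4,-,-,-] (faults so far: 1)
  step 1: ref 4 -> HIT, frames=[4,-,-,-] (faults so far: 1)
  step 2: ref 1 -> FAULT, frames=[4,1,-,-] (faults so far: 2)
  step 3: ref 3 -> FAULT, frames=[4,1,3,-] (faults so far: 3)
  step 4: ref 4 -> HIT, frames=[4,1,3,-] (faults so far: 3)
  step 5: ref 5 -> FAULT, frames=[4,1,3,5] (faults so far: 4)
  step 6: ref 5 -> HIT, frames=[4,1,3,5] (faults so far: 4)
  step 7: ref 2 -> FAULT, evict 3, frames=[4,1,2,5] (faults so far: 5)
  step 8: ref 5 -> HIT, frames=[4,1,2,5] (faults so far: 5)
  step 9: ref 2 -> HIT, frames=[4,1,2,5] (faults so far: 5)
  step 10: ref 2 -> HIT, frames=[4,1,2,5] (faults so far: 5)
  step 11: ref 1 -> HIT, frames=[4,1,2,5] (faults so far: 5)
  step 12: ref 2 -> HIT, frames=[4,1,2,5] (faults so far: 5)
  step 13: ref 1 -> HIT, frames=[4,1,2,5] (faults so far: 5)
  Optimal total faults: 5

Answer: 5 6 5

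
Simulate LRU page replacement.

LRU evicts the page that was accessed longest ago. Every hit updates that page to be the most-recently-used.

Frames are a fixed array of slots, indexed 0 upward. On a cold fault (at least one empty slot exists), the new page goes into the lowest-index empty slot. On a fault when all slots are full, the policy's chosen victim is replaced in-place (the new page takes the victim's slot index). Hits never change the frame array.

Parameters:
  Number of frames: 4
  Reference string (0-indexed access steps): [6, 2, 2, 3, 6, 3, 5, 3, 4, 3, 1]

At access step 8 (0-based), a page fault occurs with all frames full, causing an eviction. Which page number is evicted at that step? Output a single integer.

Answer: 2

Derivation:
Step 0: ref 6 -> FAULT, frames=[6,-,-,-]
Step 1: ref 2 -> FAULT, frames=[6,2,-,-]
Step 2: ref 2 -> HIT, frames=[6,2,-,-]
Step 3: ref 3 -> FAULT, frames=[6,2,3,-]
Step 4: ref 6 -> HIT, frames=[6,2,3,-]
Step 5: ref 3 -> HIT, frames=[6,2,3,-]
Step 6: ref 5 -> FAULT, frames=[6,2,3,5]
Step 7: ref 3 -> HIT, frames=[6,2,3,5]
Step 8: ref 4 -> FAULT, evict 2, frames=[6,4,3,5]
At step 8: evicted page 2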